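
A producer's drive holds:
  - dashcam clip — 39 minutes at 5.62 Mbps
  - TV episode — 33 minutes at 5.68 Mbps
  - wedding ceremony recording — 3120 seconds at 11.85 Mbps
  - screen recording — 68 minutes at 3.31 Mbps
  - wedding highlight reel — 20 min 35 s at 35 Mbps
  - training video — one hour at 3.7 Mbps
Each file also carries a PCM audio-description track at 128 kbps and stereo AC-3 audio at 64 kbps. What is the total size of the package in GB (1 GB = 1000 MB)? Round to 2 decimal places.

Audio total: 128 + 64 = 192 kbps = 0.192 Mbps.
dashcam clip: 5.812 Mbps × 2340 s = 13600.1 Mb
TV episode: 5.872 Mbps × 1980 s = 11626.6 Mb
wedding ceremony recording: 12.042 Mbps × 3120 s = 37571.0 Mb
screen recording: 3.502 Mbps × 4080 s = 14288.2 Mb
wedding highlight reel: 35.192 Mbps × 1235 s = 43462.1 Mb
training video: 3.892 Mbps × 3600 s = 14011.2 Mb
Total: 134559.2 Mb = 16819.9 MB.
= 16.82 GB.

16.82 GB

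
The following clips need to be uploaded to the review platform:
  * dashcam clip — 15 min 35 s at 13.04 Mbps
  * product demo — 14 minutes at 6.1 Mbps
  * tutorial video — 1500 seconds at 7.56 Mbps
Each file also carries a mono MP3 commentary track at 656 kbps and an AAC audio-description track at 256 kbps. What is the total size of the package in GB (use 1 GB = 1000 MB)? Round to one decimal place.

4.0 GB

Audio total: 656 + 256 = 912 kbps = 0.912 Mbps.
dashcam clip: 13.952 Mbps × 935 s = 13045.1 Mb
product demo: 7.012 Mbps × 840 s = 5890.1 Mb
tutorial video: 8.472 Mbps × 1500 s = 12708.0 Mb
Total: 31643.2 Mb = 3955.4 MB.
= 3.955 GB.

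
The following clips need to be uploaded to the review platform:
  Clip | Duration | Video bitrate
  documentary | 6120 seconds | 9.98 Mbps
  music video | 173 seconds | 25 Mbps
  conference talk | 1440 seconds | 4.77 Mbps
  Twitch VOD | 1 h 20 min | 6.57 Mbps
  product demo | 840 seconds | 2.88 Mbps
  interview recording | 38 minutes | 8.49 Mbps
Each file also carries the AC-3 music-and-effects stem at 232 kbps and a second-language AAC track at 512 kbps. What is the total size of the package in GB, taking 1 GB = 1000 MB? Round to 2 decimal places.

17.15 GB

Audio total: 232 + 512 = 744 kbps = 0.744 Mbps.
documentary: 10.724 Mbps × 6120 s = 65630.9 Mb
music video: 25.744 Mbps × 173 s = 4453.7 Mb
conference talk: 5.514 Mbps × 1440 s = 7940.2 Mb
Twitch VOD: 7.314 Mbps × 4800 s = 35107.2 Mb
product demo: 3.624 Mbps × 840 s = 3044.2 Mb
interview recording: 9.234 Mbps × 2280 s = 21053.5 Mb
Total: 137229.6 Mb = 17153.7 MB.
= 17.15 GB.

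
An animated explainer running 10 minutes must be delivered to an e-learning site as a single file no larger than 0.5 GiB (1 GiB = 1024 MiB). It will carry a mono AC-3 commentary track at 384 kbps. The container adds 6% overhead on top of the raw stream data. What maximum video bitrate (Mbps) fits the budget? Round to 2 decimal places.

Budget: 0.5 GiB = 4295.0 Mb.
Stream payload after overhead: 4295.0 / 1.06 = 4051.9 Mb.
10 min = 600 s
Total bitrate budget: 4051.9 Mb / 600 s = 6.753 Mbps.
Audio: 384 kbps = 0.384 Mbps.
Video: 6.753 − 0.384 = 6.369 Mbps.

6.37 Mbps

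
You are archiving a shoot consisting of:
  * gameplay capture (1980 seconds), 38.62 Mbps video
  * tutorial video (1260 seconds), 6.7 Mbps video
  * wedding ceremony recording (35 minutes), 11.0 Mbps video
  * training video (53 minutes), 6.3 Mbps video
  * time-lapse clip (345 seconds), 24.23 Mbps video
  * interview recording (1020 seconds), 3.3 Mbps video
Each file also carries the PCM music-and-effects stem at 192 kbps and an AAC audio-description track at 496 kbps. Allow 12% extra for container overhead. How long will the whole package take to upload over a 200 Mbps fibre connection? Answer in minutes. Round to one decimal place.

13.7 minutes

Audio total: 192 + 496 = 688 kbps = 0.688 Mbps.
gameplay capture: 39.308 Mbps × 1980 s × 1.12 = 87169.4 Mb
tutorial video: 7.388 Mbps × 1260 s × 1.12 = 10425.9 Mb
wedding ceremony recording: 11.688 Mbps × 2100 s × 1.12 = 27490.2 Mb
training video: 6.988 Mbps × 3180 s × 1.12 = 24888.5 Mb
time-lapse clip: 24.918 Mbps × 345 s × 1.12 = 9628.3 Mb
interview recording: 3.988 Mbps × 1020 s × 1.12 = 4555.9 Mb
Total: 164158.2 Mb = 20519.8 MB.
At 200 Mbps: 164158.2 / 200 = 821 s ≈ 13.7 minutes.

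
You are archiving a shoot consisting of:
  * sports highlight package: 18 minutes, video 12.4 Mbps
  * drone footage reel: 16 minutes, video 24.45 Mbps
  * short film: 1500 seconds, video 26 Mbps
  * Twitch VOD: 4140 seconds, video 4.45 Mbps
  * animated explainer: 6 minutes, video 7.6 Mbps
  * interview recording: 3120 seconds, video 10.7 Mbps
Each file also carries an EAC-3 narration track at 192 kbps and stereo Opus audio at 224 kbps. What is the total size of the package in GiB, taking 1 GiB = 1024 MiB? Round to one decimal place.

15.7 GiB

Audio total: 192 + 224 = 416 kbps = 0.416 Mbps.
sports highlight package: 12.816 Mbps × 1080 s = 13841.3 Mb
drone footage reel: 24.866 Mbps × 960 s = 23871.4 Mb
short film: 26.416 Mbps × 1500 s = 39624.0 Mb
Twitch VOD: 4.866 Mbps × 4140 s = 20145.2 Mb
animated explainer: 8.016 Mbps × 360 s = 2885.8 Mb
interview recording: 11.116 Mbps × 3120 s = 34681.9 Mb
Total: 135049.6 Mb = 16881.2 MB.
= 15.72 GiB.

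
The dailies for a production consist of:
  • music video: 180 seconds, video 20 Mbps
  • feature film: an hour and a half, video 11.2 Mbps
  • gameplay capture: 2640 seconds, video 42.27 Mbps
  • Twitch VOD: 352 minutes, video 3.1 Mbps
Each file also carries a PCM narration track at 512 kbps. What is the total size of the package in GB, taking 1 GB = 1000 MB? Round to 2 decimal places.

32.02 GB

Audio: 512 kbps = 0.512 Mbps.
music video: 20.512 Mbps × 180 s = 3692.2 Mb
feature film: 11.712 Mbps × 5400 s = 63244.8 Mb
gameplay capture: 42.782 Mbps × 2640 s = 112944.5 Mb
Twitch VOD: 3.612 Mbps × 21120 s = 76285.4 Mb
Total: 256166.9 Mb = 32020.9 MB.
= 32.02 GB.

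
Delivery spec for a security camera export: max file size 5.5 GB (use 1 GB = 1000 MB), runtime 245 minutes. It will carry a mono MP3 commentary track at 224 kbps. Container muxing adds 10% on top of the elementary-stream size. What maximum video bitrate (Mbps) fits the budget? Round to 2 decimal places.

2.50 Mbps

Budget: 5.5 GB = 44000.0 Mb.
Stream payload after overhead: 44000.0 / 1.10 = 40000.0 Mb.
245 min = 14700 s
Total bitrate budget: 40000.0 Mb / 14700 s = 2.721 Mbps.
Audio: 224 kbps = 0.224 Mbps.
Video: 2.721 − 0.224 = 2.497 Mbps.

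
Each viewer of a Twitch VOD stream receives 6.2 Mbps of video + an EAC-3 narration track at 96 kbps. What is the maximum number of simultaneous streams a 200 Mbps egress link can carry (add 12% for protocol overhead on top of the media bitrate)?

28

Audio: 96 kbps = 0.096 Mbps.
Per-viewer media rate: 6.296 Mbps.
On the wire with 12% overhead: 7.052 Mbps.
200 Mbps = 200.0 Mbps; 200.0 / 7.052 = 28.36 → 28 viewers.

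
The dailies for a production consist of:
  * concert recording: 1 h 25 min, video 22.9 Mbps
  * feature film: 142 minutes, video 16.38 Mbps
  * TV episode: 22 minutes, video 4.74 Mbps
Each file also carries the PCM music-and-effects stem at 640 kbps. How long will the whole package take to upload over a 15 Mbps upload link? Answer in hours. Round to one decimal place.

5.0 hours

Audio: 640 kbps = 0.640 Mbps.
concert recording: 23.540 Mbps × 5100 s = 120054.0 Mb
feature film: 17.020 Mbps × 8520 s = 145010.4 Mb
TV episode: 5.380 Mbps × 1320 s = 7101.6 Mb
Total: 272166.0 Mb = 34020.8 MB.
At 15 Mbps: 272166.0 / 15 = 18144 s ≈ 5.04 hours.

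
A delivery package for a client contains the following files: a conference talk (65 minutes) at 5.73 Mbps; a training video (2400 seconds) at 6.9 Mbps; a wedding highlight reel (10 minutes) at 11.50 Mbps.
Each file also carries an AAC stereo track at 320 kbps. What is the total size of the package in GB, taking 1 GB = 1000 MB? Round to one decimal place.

6.0 GB

Audio: 320 kbps = 0.320 Mbps.
conference talk: 6.050 Mbps × 3900 s = 23595.0 Mb
training video: 7.220 Mbps × 2400 s = 17328.0 Mb
wedding highlight reel: 11.820 Mbps × 600 s = 7092.0 Mb
Total: 48015.0 Mb = 6001.9 MB.
= 6.002 GB.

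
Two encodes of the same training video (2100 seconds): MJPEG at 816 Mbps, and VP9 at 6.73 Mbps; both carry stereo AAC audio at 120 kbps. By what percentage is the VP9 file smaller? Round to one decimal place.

Audio: 120 kbps = 0.120 Mbps.
MJPEG: 816.120 Mbps × 2100 s = 1713852.0 Mb = 199.519 GiB.
VP9: 6.850 Mbps × 2100 s = 14385.0 Mb = 1.675 GiB.
Reduction: (1 − 1.675/199.519) × 100 = 99.16%.

99.2%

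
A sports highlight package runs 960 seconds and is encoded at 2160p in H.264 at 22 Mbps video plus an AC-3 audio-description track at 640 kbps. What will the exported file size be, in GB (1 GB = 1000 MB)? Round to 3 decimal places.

2.717 GB

Audio: 640 kbps = 0.640 Mbps.
Total bitrate: 22 + 0.640 = 22.640 Mbps.
Stream data: 22.640 Mbps × 960 s = 21734.4 Mb.
21,734 Mb ÷ 8 = 2,717 MB → 2.717 GB.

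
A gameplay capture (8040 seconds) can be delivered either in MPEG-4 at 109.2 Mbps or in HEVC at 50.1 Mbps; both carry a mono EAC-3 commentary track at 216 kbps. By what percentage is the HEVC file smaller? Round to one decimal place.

Audio: 216 kbps = 0.216 Mbps.
MPEG-4: 109.416 Mbps × 8040 s = 879704.6 Mb = 109.963 GB.
HEVC: 50.316 Mbps × 8040 s = 404540.6 Mb = 50.568 GB.
Reduction: (1 − 50.568/109.963) × 100 = 54.01%.

54.0%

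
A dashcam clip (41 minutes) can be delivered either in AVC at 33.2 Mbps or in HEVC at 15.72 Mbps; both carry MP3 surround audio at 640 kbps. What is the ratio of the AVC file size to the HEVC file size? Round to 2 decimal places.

2.07

41 min = 2460 s
Audio: 640 kbps = 0.640 Mbps.
AVC: 33.840 Mbps × 2460 s = 83246.4 Mb = 10.406 GB.
HEVC: 16.360 Mbps × 2460 s = 40245.6 Mb = 5.031 GB.
Ratio: 10.406 / 5.031 = 2.068.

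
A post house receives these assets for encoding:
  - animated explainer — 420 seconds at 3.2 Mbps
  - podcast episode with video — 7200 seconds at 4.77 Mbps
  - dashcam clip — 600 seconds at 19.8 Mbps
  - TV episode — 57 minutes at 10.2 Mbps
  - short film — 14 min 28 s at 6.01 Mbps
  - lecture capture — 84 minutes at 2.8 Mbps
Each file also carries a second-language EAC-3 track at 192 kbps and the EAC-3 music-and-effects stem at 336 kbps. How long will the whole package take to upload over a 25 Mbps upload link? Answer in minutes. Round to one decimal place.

74.0 minutes

Audio total: 192 + 336 = 528 kbps = 0.528 Mbps.
animated explainer: 3.728 Mbps × 420 s = 1565.8 Mb
podcast episode with video: 5.298 Mbps × 7200 s = 38145.6 Mb
dashcam clip: 20.328 Mbps × 600 s = 12196.8 Mb
TV episode: 10.728 Mbps × 3420 s = 36689.8 Mb
short film: 6.538 Mbps × 868 s = 5675.0 Mb
lecture capture: 3.328 Mbps × 5040 s = 16773.1 Mb
Total: 111046.0 Mb = 13880.8 MB.
At 25 Mbps: 111046.0 / 25 = 4442 s ≈ 74 minutes.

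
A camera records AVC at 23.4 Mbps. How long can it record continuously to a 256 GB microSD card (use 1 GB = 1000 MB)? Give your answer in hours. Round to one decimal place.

24.3 hours

Capacity: 256 GB = 2,048,000 Mb.
Recording time: 2,048,000 / 23.400 = 87,521 s ≈ 24.3 hours.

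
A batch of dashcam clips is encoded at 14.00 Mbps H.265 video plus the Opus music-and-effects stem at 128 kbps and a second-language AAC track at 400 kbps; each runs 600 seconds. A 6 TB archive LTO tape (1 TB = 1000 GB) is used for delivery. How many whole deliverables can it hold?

5506

Audio total: 128 + 400 = 528 kbps = 0.528 Mbps.
Total bitrate: 14.528 Mbps.
Per item: 14.528 Mbps × 600 s = 8,717 Mb = 1,090 MB.
Capacity: 6 TB = 48,000,000 Mb; 5506.61 items → 5506 complete.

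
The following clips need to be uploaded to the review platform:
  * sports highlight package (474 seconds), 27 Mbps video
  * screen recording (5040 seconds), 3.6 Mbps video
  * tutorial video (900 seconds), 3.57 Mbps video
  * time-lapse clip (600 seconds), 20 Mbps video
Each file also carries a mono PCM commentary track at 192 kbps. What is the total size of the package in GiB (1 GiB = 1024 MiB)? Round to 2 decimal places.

5.53 GiB

Audio: 192 kbps = 0.192 Mbps.
sports highlight package: 27.192 Mbps × 474 s = 12889.0 Mb
screen recording: 3.792 Mbps × 5040 s = 19111.7 Mb
tutorial video: 3.762 Mbps × 900 s = 3385.8 Mb
time-lapse clip: 20.192 Mbps × 600 s = 12115.2 Mb
Total: 47501.7 Mb = 5937.7 MB.
= 5.530 GiB.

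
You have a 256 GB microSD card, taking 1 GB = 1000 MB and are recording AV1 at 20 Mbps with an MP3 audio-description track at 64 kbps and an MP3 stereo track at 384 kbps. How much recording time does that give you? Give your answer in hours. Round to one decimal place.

27.8 hours

Audio total: 64 + 384 = 448 kbps = 0.448 Mbps.
Total bitrate: 20 + 0.448 = 20.448 Mbps.
Capacity: 256 GB = 2,048,000 Mb.
Recording time: 2,048,000 / 20.448 = 100,156 s ≈ 27.8 hours.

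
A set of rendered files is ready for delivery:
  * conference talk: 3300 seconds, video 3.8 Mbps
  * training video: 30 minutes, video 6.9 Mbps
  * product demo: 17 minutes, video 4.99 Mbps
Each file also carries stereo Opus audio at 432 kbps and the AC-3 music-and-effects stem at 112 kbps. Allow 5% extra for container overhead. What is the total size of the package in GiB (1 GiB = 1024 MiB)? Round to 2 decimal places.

4.08 GiB

Audio total: 432 + 112 = 544 kbps = 0.544 Mbps.
conference talk: 4.344 Mbps × 3300 s × 1.05 = 15052.0 Mb
training video: 7.444 Mbps × 1800 s × 1.05 = 14069.2 Mb
product demo: 5.534 Mbps × 1020 s × 1.05 = 5926.9 Mb
Total: 35048.0 Mb = 4381.0 MB.
= 4.080 GiB.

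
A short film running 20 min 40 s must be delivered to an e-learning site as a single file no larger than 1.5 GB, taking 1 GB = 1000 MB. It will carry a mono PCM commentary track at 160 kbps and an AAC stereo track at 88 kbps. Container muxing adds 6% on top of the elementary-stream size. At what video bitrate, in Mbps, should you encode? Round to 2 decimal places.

8.88 Mbps

Budget: 1.5 GB = 12000.0 Mb.
Stream payload after overhead: 12000.0 / 1.06 = 11320.8 Mb.
20 min 40 s = 1240 s
Total bitrate budget: 11320.8 Mb / 1240 s = 9.130 Mbps.
Audio total: 160 + 88 = 248 kbps = 0.248 Mbps.
Video: 9.130 − 0.248 = 8.882 Mbps.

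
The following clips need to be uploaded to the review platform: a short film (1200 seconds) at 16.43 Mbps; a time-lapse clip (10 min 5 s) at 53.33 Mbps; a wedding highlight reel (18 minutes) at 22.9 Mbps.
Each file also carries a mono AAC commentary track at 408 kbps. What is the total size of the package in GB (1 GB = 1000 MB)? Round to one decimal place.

9.7 GB

Audio: 408 kbps = 0.408 Mbps.
short film: 16.838 Mbps × 1200 s = 20205.6 Mb
time-lapse clip: 53.738 Mbps × 605 s = 32511.5 Mb
wedding highlight reel: 23.308 Mbps × 1080 s = 25172.6 Mb
Total: 77889.7 Mb = 9736.2 MB.
= 9.736 GB.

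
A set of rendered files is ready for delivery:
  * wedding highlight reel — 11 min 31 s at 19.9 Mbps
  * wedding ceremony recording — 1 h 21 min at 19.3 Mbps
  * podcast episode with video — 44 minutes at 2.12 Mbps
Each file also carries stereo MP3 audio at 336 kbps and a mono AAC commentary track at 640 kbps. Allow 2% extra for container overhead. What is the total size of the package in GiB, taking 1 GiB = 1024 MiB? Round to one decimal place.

Audio total: 336 + 640 = 976 kbps = 0.976 Mbps.
wedding highlight reel: 20.876 Mbps × 691 s × 1.02 = 14713.8 Mb
wedding ceremony recording: 20.276 Mbps × 4860 s × 1.02 = 100512.2 Mb
podcast episode with video: 3.096 Mbps × 2640 s × 1.02 = 8336.9 Mb
Total: 123562.9 Mb = 15445.4 MB.
= 14.38 GiB.

14.4 GiB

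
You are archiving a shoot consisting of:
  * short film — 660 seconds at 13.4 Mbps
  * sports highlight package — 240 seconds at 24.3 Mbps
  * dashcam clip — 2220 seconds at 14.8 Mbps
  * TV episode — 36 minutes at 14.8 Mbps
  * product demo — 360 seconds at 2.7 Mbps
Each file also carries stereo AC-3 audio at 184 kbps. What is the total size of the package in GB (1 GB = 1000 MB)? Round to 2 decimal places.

Audio: 184 kbps = 0.184 Mbps.
short film: 13.584 Mbps × 660 s = 8965.4 Mb
sports highlight package: 24.484 Mbps × 240 s = 5876.2 Mb
dashcam clip: 14.984 Mbps × 2220 s = 33264.5 Mb
TV episode: 14.984 Mbps × 2160 s = 32365.4 Mb
product demo: 2.884 Mbps × 360 s = 1038.2 Mb
Total: 81509.8 Mb = 10188.7 MB.
= 10.19 GB.

10.19 GB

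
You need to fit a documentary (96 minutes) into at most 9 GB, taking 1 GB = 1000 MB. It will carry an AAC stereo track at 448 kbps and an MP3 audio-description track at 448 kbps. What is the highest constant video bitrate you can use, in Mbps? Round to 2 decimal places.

11.60 Mbps

Budget: 9 GB = 72000.0 Mb.
96 min = 5760 s
Total bitrate budget: 72000.0 Mb / 5760 s = 12.500 Mbps.
Audio total: 448 + 448 = 896 kbps = 0.896 Mbps.
Video: 12.500 − 0.896 = 11.604 Mbps.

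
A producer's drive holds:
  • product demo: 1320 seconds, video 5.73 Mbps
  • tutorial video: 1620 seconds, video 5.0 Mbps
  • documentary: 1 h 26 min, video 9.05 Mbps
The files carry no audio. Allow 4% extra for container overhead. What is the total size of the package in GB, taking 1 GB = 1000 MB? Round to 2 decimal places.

8.11 GB

product demo: 5.730 Mbps × 1320 s × 1.04 = 7866.1 Mb
tutorial video: 5.000 Mbps × 1620 s × 1.04 = 8424.0 Mb
documentary: 9.050 Mbps × 5160 s × 1.04 = 48565.9 Mb
Total: 64856.1 Mb = 8107.0 MB.
= 8.107 GB.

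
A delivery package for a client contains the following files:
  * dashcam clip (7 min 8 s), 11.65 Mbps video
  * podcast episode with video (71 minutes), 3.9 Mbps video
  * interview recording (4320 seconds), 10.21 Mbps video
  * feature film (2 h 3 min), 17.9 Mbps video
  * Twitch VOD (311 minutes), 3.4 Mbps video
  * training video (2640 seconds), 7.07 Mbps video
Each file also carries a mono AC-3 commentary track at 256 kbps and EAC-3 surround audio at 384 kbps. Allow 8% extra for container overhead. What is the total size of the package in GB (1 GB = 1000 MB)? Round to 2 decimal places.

41.05 GB

Audio total: 256 + 384 = 640 kbps = 0.640 Mbps.
dashcam clip: 12.290 Mbps × 428 s × 1.08 = 5680.9 Mb
podcast episode with video: 4.540 Mbps × 4260 s × 1.08 = 20887.6 Mb
interview recording: 10.850 Mbps × 4320 s × 1.08 = 50621.8 Mb
feature film: 18.540 Mbps × 7380 s × 1.08 = 147771.2 Mb
Twitch VOD: 4.040 Mbps × 18660 s × 1.08 = 81417.3 Mb
training video: 7.710 Mbps × 2640 s × 1.08 = 21982.8 Mb
Total: 328361.6 Mb = 41045.2 MB.
= 41.05 GB.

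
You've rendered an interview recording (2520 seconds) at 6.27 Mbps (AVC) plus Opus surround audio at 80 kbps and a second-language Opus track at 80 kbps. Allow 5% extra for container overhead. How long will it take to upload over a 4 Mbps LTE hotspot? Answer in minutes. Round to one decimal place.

Audio total: 80 + 80 = 160 kbps = 0.160 Mbps.
Total bitrate: 6.430 Mbps.
File: 6.430 Mbps × 2520 s = 16203.6 Mb.
With 5% container overhead: ×1.05. → 17013.8 Mb.
At 4 Mbps: 17013.8 / 4 = 4253.4 s ≈ 70.9 minutes.

70.9 minutes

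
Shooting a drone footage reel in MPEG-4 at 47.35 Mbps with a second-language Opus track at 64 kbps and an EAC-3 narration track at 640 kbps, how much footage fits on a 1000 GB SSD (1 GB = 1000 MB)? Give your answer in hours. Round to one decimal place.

Audio total: 64 + 640 = 704 kbps = 0.704 Mbps.
Total bitrate: 47.35 + 0.704 = 48.054 Mbps.
Capacity: 1000 GB = 8,000,000 Mb.
Recording time: 8,000,000 / 48.054 = 166,479 s ≈ 46.2 hours.

46.2 hours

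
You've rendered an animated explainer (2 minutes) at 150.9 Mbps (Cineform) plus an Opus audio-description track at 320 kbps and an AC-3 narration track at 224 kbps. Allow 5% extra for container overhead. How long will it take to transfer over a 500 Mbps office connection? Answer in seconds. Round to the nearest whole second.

2 min = 120 s
Audio total: 320 + 224 = 544 kbps = 0.544 Mbps.
Total bitrate: 151.444 Mbps.
File: 151.444 Mbps × 120 s = 18173.3 Mb.
With 5% container overhead: ×1.05. → 19081.9 Mb.
At 500 Mbps: 19081.9 / 500 = 38.2 s ≈ 38.2 seconds.

38 seconds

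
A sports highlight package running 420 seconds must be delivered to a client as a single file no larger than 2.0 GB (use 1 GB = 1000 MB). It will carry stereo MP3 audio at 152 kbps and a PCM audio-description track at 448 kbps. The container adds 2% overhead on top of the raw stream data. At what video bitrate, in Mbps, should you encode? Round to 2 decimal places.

36.75 Mbps

Budget: 2.0 GB = 16000.0 Mb.
Stream payload after overhead: 16000.0 / 1.02 = 15686.3 Mb.
Total bitrate budget: 15686.3 Mb / 420 s = 37.348 Mbps.
Audio total: 152 + 448 = 600 kbps = 0.600 Mbps.
Video: 37.348 − 0.600 = 36.748 Mbps.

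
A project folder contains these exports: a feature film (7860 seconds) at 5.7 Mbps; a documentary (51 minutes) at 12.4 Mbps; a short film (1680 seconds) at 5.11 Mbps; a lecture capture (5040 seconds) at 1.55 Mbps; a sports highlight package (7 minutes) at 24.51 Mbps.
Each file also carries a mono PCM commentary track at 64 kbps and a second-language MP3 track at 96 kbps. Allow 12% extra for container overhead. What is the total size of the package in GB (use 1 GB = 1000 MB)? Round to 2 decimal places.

15.73 GB

Audio total: 64 + 96 = 160 kbps = 0.160 Mbps.
feature film: 5.860 Mbps × 7860 s × 1.12 = 51586.8 Mb
documentary: 12.560 Mbps × 3060 s × 1.12 = 43045.6 Mb
short film: 5.270 Mbps × 1680 s × 1.12 = 9916.0 Mb
lecture capture: 1.710 Mbps × 5040 s × 1.12 = 9652.6 Mb
sports highlight package: 24.670 Mbps × 420 s × 1.12 = 11604.8 Mb
Total: 125805.8 Mb = 15725.7 MB.
= 15.73 GB.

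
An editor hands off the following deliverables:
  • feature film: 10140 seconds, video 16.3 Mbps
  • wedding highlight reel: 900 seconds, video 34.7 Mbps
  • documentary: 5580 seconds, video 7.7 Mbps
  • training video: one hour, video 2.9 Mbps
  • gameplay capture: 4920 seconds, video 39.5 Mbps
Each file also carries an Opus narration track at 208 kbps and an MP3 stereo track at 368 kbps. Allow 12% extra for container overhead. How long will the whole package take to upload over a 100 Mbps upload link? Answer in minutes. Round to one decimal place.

85.6 minutes

Audio total: 208 + 368 = 576 kbps = 0.576 Mbps.
feature film: 16.876 Mbps × 10140 s × 1.12 = 191657.4 Mb
wedding highlight reel: 35.276 Mbps × 900 s × 1.12 = 35558.2 Mb
documentary: 8.276 Mbps × 5580 s × 1.12 = 51721.7 Mb
training video: 3.476 Mbps × 3600 s × 1.12 = 14015.2 Mb
gameplay capture: 40.076 Mbps × 4920 s × 1.12 = 220834.8 Mb
Total: 513787.3 Mb = 64223.4 MB.
At 100 Mbps: 513787.3 / 100 = 5138 s ≈ 85.6 minutes.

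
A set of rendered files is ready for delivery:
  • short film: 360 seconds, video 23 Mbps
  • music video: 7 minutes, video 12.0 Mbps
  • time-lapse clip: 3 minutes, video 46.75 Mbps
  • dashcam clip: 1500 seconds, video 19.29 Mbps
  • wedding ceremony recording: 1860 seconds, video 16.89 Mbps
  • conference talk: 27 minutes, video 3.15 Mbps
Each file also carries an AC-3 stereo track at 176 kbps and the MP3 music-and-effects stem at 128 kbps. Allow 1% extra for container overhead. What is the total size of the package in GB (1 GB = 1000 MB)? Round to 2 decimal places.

Audio total: 176 + 128 = 304 kbps = 0.304 Mbps.
short film: 23.304 Mbps × 360 s × 1.01 = 8473.3 Mb
music video: 12.304 Mbps × 420 s × 1.01 = 5219.4 Mb
time-lapse clip: 47.054 Mbps × 180 s × 1.01 = 8554.4 Mb
dashcam clip: 19.594 Mbps × 1500 s × 1.01 = 29684.9 Mb
wedding ceremony recording: 17.194 Mbps × 1860 s × 1.01 = 32300.6 Mb
conference talk: 3.454 Mbps × 1620 s × 1.01 = 5651.4 Mb
Total: 89884.1 Mb = 11235.5 MB.
= 11.24 GB.

11.24 GB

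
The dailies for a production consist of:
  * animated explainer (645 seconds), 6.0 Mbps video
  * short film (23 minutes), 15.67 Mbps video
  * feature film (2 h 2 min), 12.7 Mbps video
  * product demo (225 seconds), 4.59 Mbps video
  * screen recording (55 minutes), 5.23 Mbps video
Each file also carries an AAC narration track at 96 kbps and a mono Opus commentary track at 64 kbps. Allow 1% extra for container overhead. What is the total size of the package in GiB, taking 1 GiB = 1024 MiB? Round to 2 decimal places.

16.32 GiB

Audio total: 96 + 64 = 160 kbps = 0.160 Mbps.
animated explainer: 6.160 Mbps × 645 s × 1.01 = 4012.9 Mb
short film: 15.830 Mbps × 1380 s × 1.01 = 22063.9 Mb
feature film: 12.860 Mbps × 7320 s × 1.01 = 95076.6 Mb
product demo: 4.750 Mbps × 225 s × 1.01 = 1079.4 Mb
screen recording: 5.390 Mbps × 3300 s × 1.01 = 17964.9 Mb
Total: 140197.6 Mb = 17524.7 MB.
= 16.32 GiB.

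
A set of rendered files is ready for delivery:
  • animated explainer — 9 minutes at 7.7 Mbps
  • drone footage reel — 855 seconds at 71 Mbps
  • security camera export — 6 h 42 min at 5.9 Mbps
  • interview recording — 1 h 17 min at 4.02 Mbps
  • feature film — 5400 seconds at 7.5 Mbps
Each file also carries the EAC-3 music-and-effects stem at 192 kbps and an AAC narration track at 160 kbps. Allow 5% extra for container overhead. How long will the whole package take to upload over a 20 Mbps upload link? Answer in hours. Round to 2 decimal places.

4.07 hours

Audio total: 192 + 160 = 352 kbps = 0.352 Mbps.
animated explainer: 8.052 Mbps × 540 s × 1.05 = 4565.5 Mb
drone footage reel: 71.352 Mbps × 855 s × 1.05 = 64056.3 Mb
security camera export: 6.252 Mbps × 24120 s × 1.05 = 158338.2 Mb
interview recording: 4.372 Mbps × 4620 s × 1.05 = 21208.6 Mb
feature film: 7.852 Mbps × 5400 s × 1.05 = 44520.8 Mb
Total: 292689.3 Mb = 36586.2 MB.
At 20 Mbps: 292689.3 / 20 = 14634 s ≈ 4.07 hours.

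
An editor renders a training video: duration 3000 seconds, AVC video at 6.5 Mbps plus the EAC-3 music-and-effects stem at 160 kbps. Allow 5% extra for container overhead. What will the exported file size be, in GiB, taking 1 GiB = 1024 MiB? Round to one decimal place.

Audio: 160 kbps = 0.160 Mbps.
Total bitrate: 6.5 + 0.160 = 6.660 Mbps.
Stream data: 6.660 Mbps × 3000 s = 19980.0 Mb.
With 5% container overhead: ×1.05.
20,979 Mb = 2,622,375,000 bytes ÷ 1,073,741,824 = 2.442 GiB.

2.4 GiB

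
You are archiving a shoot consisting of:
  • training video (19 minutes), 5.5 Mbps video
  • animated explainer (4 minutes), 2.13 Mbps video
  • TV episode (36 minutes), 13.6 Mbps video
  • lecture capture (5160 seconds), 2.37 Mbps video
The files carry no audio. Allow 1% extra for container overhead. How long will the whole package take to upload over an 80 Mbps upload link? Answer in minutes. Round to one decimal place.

10.2 minutes

training video: 5.500 Mbps × 1140 s × 1.01 = 6332.7 Mb
animated explainer: 2.130 Mbps × 240 s × 1.01 = 516.3 Mb
TV episode: 13.600 Mbps × 2160 s × 1.01 = 29669.8 Mb
lecture capture: 2.370 Mbps × 5160 s × 1.01 = 12351.5 Mb
Total: 48870.3 Mb = 6108.8 MB.
At 80 Mbps: 48870.3 / 80 = 611 s ≈ 10.2 minutes.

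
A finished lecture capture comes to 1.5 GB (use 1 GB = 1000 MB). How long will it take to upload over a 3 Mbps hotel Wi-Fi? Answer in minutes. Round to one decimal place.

66.7 minutes

File: 1.5 GB = 12000.0 Mb.
At 3 Mbps: 12000.0 / 3 = 4000.0 s ≈ 66.7 minutes.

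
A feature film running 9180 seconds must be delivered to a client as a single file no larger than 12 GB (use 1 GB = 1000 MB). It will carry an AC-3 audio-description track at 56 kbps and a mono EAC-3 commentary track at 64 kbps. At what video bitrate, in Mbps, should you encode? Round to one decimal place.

10.3 Mbps

Budget: 12 GB = 96000.0 Mb.
Total bitrate budget: 96000.0 Mb / 9180 s = 10.458 Mbps.
Audio total: 56 + 64 = 120 kbps = 0.120 Mbps.
Video: 10.458 − 0.120 = 10.338 Mbps.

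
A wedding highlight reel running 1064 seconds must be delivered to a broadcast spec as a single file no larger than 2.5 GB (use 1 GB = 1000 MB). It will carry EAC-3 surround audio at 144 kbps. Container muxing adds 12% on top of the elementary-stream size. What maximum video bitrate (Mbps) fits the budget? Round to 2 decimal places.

16.64 Mbps

Budget: 2.5 GB = 20000.0 Mb.
Stream payload after overhead: 20000.0 / 1.12 = 17857.1 Mb.
Total bitrate budget: 17857.1 Mb / 1064 s = 16.783 Mbps.
Audio: 144 kbps = 0.144 Mbps.
Video: 16.783 − 0.144 = 16.639 Mbps.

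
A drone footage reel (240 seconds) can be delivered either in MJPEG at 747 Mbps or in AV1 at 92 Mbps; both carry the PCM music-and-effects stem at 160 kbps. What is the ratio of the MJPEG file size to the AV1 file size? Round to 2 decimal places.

8.11

Audio: 160 kbps = 0.160 Mbps.
MJPEG: 747.160 Mbps × 240 s = 179318.4 Mb = 20.875 GiB.
AV1: 92.160 Mbps × 240 s = 22118.4 Mb = 2.575 GiB.
Ratio: 20.875 / 2.575 = 8.107.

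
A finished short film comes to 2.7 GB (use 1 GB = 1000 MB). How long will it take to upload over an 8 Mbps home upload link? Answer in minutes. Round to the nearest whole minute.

File: 2.7 GB = 21600.0 Mb.
At 8 Mbps: 21600.0 / 8 = 2700.0 s ≈ 45 minutes.

45 minutes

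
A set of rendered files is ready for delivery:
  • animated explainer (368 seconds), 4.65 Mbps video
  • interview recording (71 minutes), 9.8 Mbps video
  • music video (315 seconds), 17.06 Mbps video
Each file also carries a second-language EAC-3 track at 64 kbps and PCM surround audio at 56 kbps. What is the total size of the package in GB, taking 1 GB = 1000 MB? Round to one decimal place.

Audio total: 64 + 56 = 120 kbps = 0.120 Mbps.
animated explainer: 4.770 Mbps × 368 s = 1755.4 Mb
interview recording: 9.920 Mbps × 4260 s = 42259.2 Mb
music video: 17.180 Mbps × 315 s = 5411.7 Mb
Total: 49426.3 Mb = 6178.3 MB.
= 6.178 GB.

6.2 GB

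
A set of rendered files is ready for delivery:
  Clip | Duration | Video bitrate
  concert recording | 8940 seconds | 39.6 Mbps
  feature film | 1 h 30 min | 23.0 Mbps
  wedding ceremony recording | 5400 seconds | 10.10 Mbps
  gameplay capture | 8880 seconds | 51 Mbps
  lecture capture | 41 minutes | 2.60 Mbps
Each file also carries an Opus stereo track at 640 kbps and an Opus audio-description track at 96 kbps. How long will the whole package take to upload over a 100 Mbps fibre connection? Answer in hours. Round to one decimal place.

2.8 hours

Audio total: 640 + 96 = 736 kbps = 0.736 Mbps.
concert recording: 40.336 Mbps × 8940 s = 360603.8 Mb
feature film: 23.736 Mbps × 5400 s = 128174.4 Mb
wedding ceremony recording: 10.836 Mbps × 5400 s = 58514.4 Mb
gameplay capture: 51.736 Mbps × 8880 s = 459415.7 Mb
lecture capture: 3.336 Mbps × 2460 s = 8206.6 Mb
Total: 1014914.9 Mb = 126864.4 MB.
At 100 Mbps: 1014914.9 / 100 = 10149 s ≈ 2.82 hours.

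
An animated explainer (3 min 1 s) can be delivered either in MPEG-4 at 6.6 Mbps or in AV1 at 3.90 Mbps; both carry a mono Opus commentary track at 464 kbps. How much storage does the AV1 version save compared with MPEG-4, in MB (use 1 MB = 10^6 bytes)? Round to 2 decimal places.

61.09 MB

3 min 1 s = 181 s
Audio: 464 kbps = 0.464 Mbps.
MPEG-4: 7.064 Mbps × 181 s = 1278.6 Mb = 159.823 MB.
AV1: 4.364 Mbps × 181 s = 789.9 Mb = 98.736 MB.
Saving: 159.823 − 98.736 = 61.087 MB.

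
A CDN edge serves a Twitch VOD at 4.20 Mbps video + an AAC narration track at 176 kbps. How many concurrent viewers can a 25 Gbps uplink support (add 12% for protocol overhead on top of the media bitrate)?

Audio: 176 kbps = 0.176 Mbps.
Per-viewer media rate: 4.376 Mbps.
On the wire with 12% overhead: 4.901 Mbps.
25 Gbps = 25,000 Mbps; 25,000 / 4.901 = 5100.87 → 5100 viewers.

5100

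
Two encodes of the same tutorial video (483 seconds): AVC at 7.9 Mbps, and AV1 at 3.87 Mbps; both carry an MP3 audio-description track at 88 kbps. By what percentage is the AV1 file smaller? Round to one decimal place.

Audio: 88 kbps = 0.088 Mbps.
AVC: 7.988 Mbps × 483 s = 3858.2 Mb = 482.276 MB.
AV1: 3.958 Mbps × 483 s = 1911.7 Mb = 238.964 MB.
Reduction: (1 − 238.964/482.276) × 100 = 50.45%.

50.5%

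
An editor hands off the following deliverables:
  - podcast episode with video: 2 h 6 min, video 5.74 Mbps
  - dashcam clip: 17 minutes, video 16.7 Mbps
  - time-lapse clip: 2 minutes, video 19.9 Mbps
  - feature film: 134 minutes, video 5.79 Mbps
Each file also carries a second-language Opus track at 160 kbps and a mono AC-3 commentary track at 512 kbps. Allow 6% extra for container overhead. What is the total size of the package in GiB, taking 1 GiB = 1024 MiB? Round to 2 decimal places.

Audio total: 160 + 512 = 672 kbps = 0.672 Mbps.
podcast episode with video: 6.412 Mbps × 7560 s × 1.06 = 51383.2 Mb
dashcam clip: 17.372 Mbps × 1020 s × 1.06 = 18782.6 Mb
time-lapse clip: 20.572 Mbps × 120 s × 1.06 = 2616.8 Mb
feature film: 6.462 Mbps × 8040 s × 1.06 = 55071.7 Mb
Total: 127854.3 Mb = 15981.8 MB.
= 14.88 GiB.

14.88 GiB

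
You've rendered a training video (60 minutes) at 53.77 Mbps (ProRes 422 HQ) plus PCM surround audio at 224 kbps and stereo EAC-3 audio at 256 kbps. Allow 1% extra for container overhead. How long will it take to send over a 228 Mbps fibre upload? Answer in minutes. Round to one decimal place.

60 min = 3600 s
Audio total: 224 + 256 = 480 kbps = 0.480 Mbps.
Total bitrate: 54.250 Mbps.
File: 54.250 Mbps × 3600 s = 195300.0 Mb.
With 1% container overhead: ×1.01. → 197253.0 Mb.
At 228 Mbps: 197253.0 / 228 = 865.1 s ≈ 14.4 minutes.

14.4 minutes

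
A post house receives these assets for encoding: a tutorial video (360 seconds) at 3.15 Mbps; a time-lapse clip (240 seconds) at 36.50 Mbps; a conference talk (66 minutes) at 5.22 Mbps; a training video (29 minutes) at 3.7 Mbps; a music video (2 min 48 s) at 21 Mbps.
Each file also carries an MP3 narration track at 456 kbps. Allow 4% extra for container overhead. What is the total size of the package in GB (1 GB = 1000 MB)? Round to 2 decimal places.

Audio: 456 kbps = 0.456 Mbps.
tutorial video: 3.606 Mbps × 360 s × 1.04 = 1350.1 Mb
time-lapse clip: 36.956 Mbps × 240 s × 1.04 = 9224.2 Mb
conference talk: 5.676 Mbps × 3960 s × 1.04 = 23376.0 Mb
training video: 4.156 Mbps × 1740 s × 1.04 = 7520.7 Mb
music video: 21.456 Mbps × 168 s × 1.04 = 3748.8 Mb
Total: 45219.8 Mb = 5652.5 MB.
= 5.652 GB.

5.65 GB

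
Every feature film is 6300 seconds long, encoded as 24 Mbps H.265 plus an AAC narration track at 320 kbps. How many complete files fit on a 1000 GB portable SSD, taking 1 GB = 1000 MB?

Audio: 320 kbps = 0.320 Mbps.
Total bitrate: 24.320 Mbps.
Per item: 24.320 Mbps × 6300 s = 153,216 Mb = 19,152 MB.
Capacity: 1000 GB = 8,000,000 Mb; 52.21 items → 52 complete.

52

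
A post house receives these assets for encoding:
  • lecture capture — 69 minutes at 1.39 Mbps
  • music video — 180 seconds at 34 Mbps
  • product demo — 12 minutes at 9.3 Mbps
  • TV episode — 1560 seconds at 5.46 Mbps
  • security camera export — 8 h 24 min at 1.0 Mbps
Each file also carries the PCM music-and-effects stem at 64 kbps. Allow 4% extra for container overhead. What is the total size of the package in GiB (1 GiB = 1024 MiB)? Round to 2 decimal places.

7.23 GiB

Audio: 64 kbps = 0.064 Mbps.
lecture capture: 1.454 Mbps × 4140 s × 1.04 = 6260.3 Mb
music video: 34.064 Mbps × 180 s × 1.04 = 6376.8 Mb
product demo: 9.364 Mbps × 720 s × 1.04 = 7011.8 Mb
TV episode: 5.524 Mbps × 1560 s × 1.04 = 8962.1 Mb
security camera export: 1.064 Mbps × 30240 s × 1.04 = 33462.4 Mb
Total: 62073.4 Mb = 7759.2 MB.
= 7.226 GiB.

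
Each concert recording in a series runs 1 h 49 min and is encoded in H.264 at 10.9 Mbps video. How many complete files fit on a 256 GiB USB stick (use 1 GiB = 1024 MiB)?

1 h 49 min = 109 min = 6540 s
Per item: 10.900 Mbps × 6540 s = 71,286 Mb = 8,911 MB.
Capacity: 256 GiB = 2,199,023 Mb; 30.85 items → 30 complete.

30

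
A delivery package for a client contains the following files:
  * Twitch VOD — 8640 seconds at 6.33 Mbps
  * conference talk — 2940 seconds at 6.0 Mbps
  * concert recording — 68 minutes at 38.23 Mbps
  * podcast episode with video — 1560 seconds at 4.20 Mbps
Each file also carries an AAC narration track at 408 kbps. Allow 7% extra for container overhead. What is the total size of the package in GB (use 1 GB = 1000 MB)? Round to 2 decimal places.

Audio: 408 kbps = 0.408 Mbps.
Twitch VOD: 6.738 Mbps × 8640 s × 1.07 = 62291.5 Mb
conference talk: 6.408 Mbps × 2940 s × 1.07 = 20158.3 Mb
concert recording: 38.638 Mbps × 4080 s × 1.07 = 168678.1 Mb
podcast episode with video: 4.608 Mbps × 1560 s × 1.07 = 7691.7 Mb
Total: 258819.5 Mb = 32352.4 MB.
= 32.35 GB.

32.35 GB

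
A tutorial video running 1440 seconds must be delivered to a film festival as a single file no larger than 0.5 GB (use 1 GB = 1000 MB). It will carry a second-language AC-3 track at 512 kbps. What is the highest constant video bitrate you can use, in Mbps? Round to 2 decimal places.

Budget: 0.5 GB = 4000.0 Mb.
Total bitrate budget: 4000.0 Mb / 1440 s = 2.778 Mbps.
Audio: 512 kbps = 0.512 Mbps.
Video: 2.778 − 0.512 = 2.266 Mbps.

2.27 Mbps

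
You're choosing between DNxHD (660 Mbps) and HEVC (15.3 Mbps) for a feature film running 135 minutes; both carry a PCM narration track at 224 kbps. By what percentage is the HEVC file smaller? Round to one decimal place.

135 min = 8100 s
Audio: 224 kbps = 0.224 Mbps.
DNxHD: 660.224 Mbps × 8100 s = 5347814.4 Mb = 668.477 GB.
HEVC: 15.524 Mbps × 8100 s = 125744.4 Mb = 15.718 GB.
Reduction: (1 − 15.718/668.477) × 100 = 97.65%.

97.6%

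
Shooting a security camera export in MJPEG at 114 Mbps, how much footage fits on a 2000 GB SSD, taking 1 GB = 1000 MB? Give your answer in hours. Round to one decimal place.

39.0 hours

Capacity: 2000 GB = 16,000,000 Mb.
Recording time: 16,000,000 / 114.000 = 140,351 s ≈ 39.0 hours.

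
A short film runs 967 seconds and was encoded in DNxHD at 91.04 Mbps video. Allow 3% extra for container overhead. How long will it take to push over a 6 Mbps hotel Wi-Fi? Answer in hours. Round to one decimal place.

4.2 hours

File: 91.040 Mbps × 967 s = 88035.7 Mb.
With 3% container overhead: ×1.03. → 90676.8 Mb.
At 6 Mbps: 90676.8 / 6 = 15112.8 s ≈ 4.2 hours.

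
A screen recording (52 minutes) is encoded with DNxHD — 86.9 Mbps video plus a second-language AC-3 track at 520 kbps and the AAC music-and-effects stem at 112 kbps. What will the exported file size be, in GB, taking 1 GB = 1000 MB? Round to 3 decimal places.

52 min = 3120 s
Audio total: 520 + 112 = 632 kbps = 0.632 Mbps.
Total bitrate: 86.9 + 0.632 = 87.532 Mbps.
Stream data: 87.532 Mbps × 3120 s = 273099.8 Mb.
273,100 Mb ÷ 8 = 34,137 MB → 34.14 GB.

34.137 GB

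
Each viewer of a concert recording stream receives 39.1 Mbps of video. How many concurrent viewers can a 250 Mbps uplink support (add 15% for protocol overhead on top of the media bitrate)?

5

On the wire with 15% overhead: 44.965 Mbps.
250 Mbps = 250.0 Mbps; 250.0 / 44.965 = 5.56 → 5 viewers.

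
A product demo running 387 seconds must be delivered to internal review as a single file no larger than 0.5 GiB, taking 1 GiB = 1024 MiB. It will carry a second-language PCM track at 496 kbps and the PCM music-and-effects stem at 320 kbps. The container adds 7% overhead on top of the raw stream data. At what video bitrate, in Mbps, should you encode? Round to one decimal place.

Budget: 0.5 GiB = 4295.0 Mb.
Stream payload after overhead: 4295.0 / 1.07 = 4014.0 Mb.
Total bitrate budget: 4014.0 Mb / 387 s = 10.372 Mbps.
Audio total: 496 + 320 = 816 kbps = 0.816 Mbps.
Video: 10.372 − 0.816 = 9.556 Mbps.

9.6 Mbps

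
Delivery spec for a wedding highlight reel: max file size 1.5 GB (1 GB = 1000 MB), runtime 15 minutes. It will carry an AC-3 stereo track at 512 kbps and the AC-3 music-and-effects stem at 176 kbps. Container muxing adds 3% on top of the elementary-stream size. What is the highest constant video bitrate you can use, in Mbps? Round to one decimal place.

12.3 Mbps

Budget: 1.5 GB = 12000.0 Mb.
Stream payload after overhead: 12000.0 / 1.03 = 11650.5 Mb.
15 min = 900 s
Total bitrate budget: 11650.5 Mb / 900 s = 12.945 Mbps.
Audio total: 512 + 176 = 688 kbps = 0.688 Mbps.
Video: 12.945 − 0.688 = 12.257 Mbps.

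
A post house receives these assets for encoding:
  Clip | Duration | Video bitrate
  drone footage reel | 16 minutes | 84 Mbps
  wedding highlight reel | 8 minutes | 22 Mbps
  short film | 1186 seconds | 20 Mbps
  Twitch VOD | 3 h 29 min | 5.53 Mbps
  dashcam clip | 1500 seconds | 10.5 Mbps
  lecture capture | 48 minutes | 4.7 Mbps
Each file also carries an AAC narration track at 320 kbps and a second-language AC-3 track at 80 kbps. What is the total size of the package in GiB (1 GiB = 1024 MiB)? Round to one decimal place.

25.8 GiB

Audio total: 320 + 80 = 400 kbps = 0.400 Mbps.
drone footage reel: 84.400 Mbps × 960 s = 81024.0 Mb
wedding highlight reel: 22.400 Mbps × 480 s = 10752.0 Mb
short film: 20.400 Mbps × 1186 s = 24194.4 Mb
Twitch VOD: 5.930 Mbps × 12540 s = 74362.2 Mb
dashcam clip: 10.900 Mbps × 1500 s = 16350.0 Mb
lecture capture: 5.100 Mbps × 2880 s = 14688.0 Mb
Total: 221370.6 Mb = 27671.3 MB.
= 25.77 GiB.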